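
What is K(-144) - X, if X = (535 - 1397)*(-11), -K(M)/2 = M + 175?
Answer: -9544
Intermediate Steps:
K(M) = -350 - 2*M (K(M) = -2*(M + 175) = -2*(175 + M) = -350 - 2*M)
X = 9482 (X = -862*(-11) = 9482)
K(-144) - X = (-350 - 2*(-144)) - 1*9482 = (-350 + 288) - 9482 = -62 - 9482 = -9544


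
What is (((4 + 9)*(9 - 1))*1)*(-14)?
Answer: -1456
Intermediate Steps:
(((4 + 9)*(9 - 1))*1)*(-14) = ((13*8)*1)*(-14) = (104*1)*(-14) = 104*(-14) = -1456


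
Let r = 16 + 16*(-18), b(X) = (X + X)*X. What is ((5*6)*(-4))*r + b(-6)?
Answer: 32712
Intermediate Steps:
b(X) = 2*X**2 (b(X) = (2*X)*X = 2*X**2)
r = -272 (r = 16 - 288 = -272)
((5*6)*(-4))*r + b(-6) = ((5*6)*(-4))*(-272) + 2*(-6)**2 = (30*(-4))*(-272) + 2*36 = -120*(-272) + 72 = 32640 + 72 = 32712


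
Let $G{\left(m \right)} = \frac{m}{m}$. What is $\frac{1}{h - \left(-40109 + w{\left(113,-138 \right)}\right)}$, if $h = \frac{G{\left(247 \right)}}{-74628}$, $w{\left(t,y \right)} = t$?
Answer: $\frac{74628}{2984821487} \approx 2.5002 \cdot 10^{-5}$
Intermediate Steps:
$G{\left(m \right)} = 1$
$h = - \frac{1}{74628}$ ($h = 1 \frac{1}{-74628} = 1 \left(- \frac{1}{74628}\right) = - \frac{1}{74628} \approx -1.34 \cdot 10^{-5}$)
$\frac{1}{h - \left(-40109 + w{\left(113,-138 \right)}\right)} = \frac{1}{- \frac{1}{74628} + \left(40109 - 113\right)} = \frac{1}{- \frac{1}{74628} + 39996} = \frac{1}{\frac{2984821487}{74628}} = \frac{74628}{2984821487}$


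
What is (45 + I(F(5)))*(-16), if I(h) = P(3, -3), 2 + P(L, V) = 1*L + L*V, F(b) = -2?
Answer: -592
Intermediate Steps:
P(L, V) = -2 + L + L*V (P(L, V) = -2 + (1*L + L*V) = -2 + (L + L*V) = -2 + L + L*V)
I(h) = -8 (I(h) = -2 + 3 + 3*(-3) = -2 + 3 - 9 = -8)
(45 + I(F(5)))*(-16) = (45 - 8)*(-16) = 37*(-16) = -592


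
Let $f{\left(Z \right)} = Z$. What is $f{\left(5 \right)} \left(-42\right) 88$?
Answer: $-18480$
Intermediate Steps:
$f{\left(5 \right)} \left(-42\right) 88 = 5 \left(-42\right) 88 = \left(-210\right) 88 = -18480$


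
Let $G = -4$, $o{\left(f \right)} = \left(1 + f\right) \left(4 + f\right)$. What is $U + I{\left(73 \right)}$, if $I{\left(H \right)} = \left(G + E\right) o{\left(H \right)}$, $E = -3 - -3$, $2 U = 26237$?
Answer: $- \frac{19347}{2} \approx -9673.5$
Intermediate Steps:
$U = \frac{26237}{2}$ ($U = \frac{1}{2} \cdot 26237 = \frac{26237}{2} \approx 13119.0$)
$E = 0$ ($E = -3 + 3 = 0$)
$I{\left(H \right)} = -16 - 20 H - 4 H^{2}$ ($I{\left(H \right)} = \left(-4 + 0\right) \left(4 + H^{2} + 5 H\right) = - 4 \left(4 + H^{2} + 5 H\right) = -16 - 20 H - 4 H^{2}$)
$U + I{\left(73 \right)} = \frac{26237}{2} - \left(1476 + 21316\right) = \frac{26237}{2} - 22792 = - \frac{19347}{2}$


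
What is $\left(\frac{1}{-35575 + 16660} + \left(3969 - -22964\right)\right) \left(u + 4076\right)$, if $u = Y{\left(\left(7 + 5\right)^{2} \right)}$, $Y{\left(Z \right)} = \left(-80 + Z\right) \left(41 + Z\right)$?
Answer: $\frac{8108210337704}{18915} \approx 4.2867 \cdot 10^{8}$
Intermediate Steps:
$u = 11840$ ($u = -3280 + \left(\left(7 + 5\right)^{2}\right)^{2} - 39 \left(7 + 5\right)^{2} = -3280 + \left(12^{2}\right)^{2} - 39 \cdot 12^{2} = -3280 + 144^{2} - 5616 = -3280 + 20736 - 5616 = 11840$)
$\left(\frac{1}{-35575 + 16660} + \left(3969 - -22964\right)\right) \left(u + 4076\right) = \left(\frac{1}{-35575 + 16660} + \left(3969 - -22964\right)\right) \left(11840 + 4076\right) = \left(\frac{1}{-18915} + \left(3969 + 22964\right)\right) 15916 = \left(- \frac{1}{18915} + 26933\right) 15916 = \frac{509437694}{18915} \cdot 15916 = \frac{8108210337704}{18915}$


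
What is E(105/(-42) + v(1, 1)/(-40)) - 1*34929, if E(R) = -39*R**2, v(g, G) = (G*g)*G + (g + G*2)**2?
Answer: -563583/16 ≈ -35224.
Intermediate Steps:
v(g, G) = (g + 2*G)**2 + g*G**2 (v(g, G) = g*G**2 + (g + 2*G)**2 = (g + 2*G)**2 + g*G**2)
E(105/(-42) + v(1, 1)/(-40)) - 1*34929 = -39*(105/(-42) + ((1 + 2*1)**2 + 1*1**2)/(-40))**2 - 1*34929 = -39*(105*(-1/42) + ((1 + 2)**2 + 1*1)*(-1/40))**2 - 34929 = -39*(-5/2 + (3**2 + 1)*(-1/40))**2 - 34929 = -39*(-5/2 + (9 + 1)*(-1/40))**2 - 34929 = -39*(-5/2 + 10*(-1/40))**2 - 34929 = -39*(-5/2 - 1/4)**2 - 34929 = -39*(-11/4)**2 - 34929 = -39*121/16 - 34929 = -4719/16 - 34929 = -563583/16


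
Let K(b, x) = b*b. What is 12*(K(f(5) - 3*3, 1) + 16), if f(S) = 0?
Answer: 1164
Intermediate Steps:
K(b, x) = b²
12*(K(f(5) - 3*3, 1) + 16) = 12*((0 - 3*3)² + 16) = 12*((0 - 9)² + 16) = 12*((-9)² + 16) = 12*(81 + 16) = 12*97 = 1164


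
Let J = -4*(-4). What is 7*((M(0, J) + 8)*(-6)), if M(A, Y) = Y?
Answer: -1008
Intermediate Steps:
J = 16
7*((M(0, J) + 8)*(-6)) = 7*((16 + 8)*(-6)) = 7*(24*(-6)) = 7*(-144) = -1008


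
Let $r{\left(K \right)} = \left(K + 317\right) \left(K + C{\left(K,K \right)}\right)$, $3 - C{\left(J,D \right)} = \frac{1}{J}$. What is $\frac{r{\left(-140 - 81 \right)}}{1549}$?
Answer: $- \frac{4624992}{342329} \approx -13.51$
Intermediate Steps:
$C{\left(J,D \right)} = 3 - \frac{1}{J}$
$r{\left(K \right)} = \left(317 + K\right) \left(3 + K - \frac{1}{K}\right)$ ($r{\left(K \right)} = \left(K + 317\right) \left(K + \left(3 - \frac{1}{K}\right)\right) = \left(317 + K\right) \left(3 + K - \frac{1}{K}\right)$)
$\frac{r{\left(-140 - 81 \right)}}{1549} = \frac{950 + \left(-140 - 81\right)^{2} - \frac{317}{-140 - 81} + 320 \left(-140 - 81\right)}{1549} = \left(950 + \left(-140 - 81\right)^{2} - \frac{317}{-140 - 81} + 320 \left(-140 - 81\right)\right) \frac{1}{1549} = \left(950 + \left(-221\right)^{2} - \frac{317}{-221} + 320 \left(-221\right)\right) \frac{1}{1549} = \left(950 + 48841 - - \frac{317}{221} - 70720\right) \frac{1}{1549} = \left(950 + 48841 + \frac{317}{221} - 70720\right) \frac{1}{1549} = \left(- \frac{4624992}{221}\right) \frac{1}{1549} = - \frac{4624992}{342329}$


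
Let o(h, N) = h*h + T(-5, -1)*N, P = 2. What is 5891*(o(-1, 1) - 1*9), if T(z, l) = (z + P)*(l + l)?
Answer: -11782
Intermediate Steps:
T(z, l) = 2*l*(2 + z) (T(z, l) = (z + 2)*(l + l) = (2 + z)*(2*l) = 2*l*(2 + z))
o(h, N) = h² + 6*N (o(h, N) = h*h + (2*(-1)*(2 - 5))*N = h² + (2*(-1)*(-3))*N = h² + 6*N)
5891*(o(-1, 1) - 1*9) = 5891*(((-1)² + 6*1) - 1*9) = 5891*((1 + 6) - 9) = 5891*(7 - 9) = 5891*(-2) = -11782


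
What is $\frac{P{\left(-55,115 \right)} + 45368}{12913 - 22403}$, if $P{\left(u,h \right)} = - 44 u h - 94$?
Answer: $- \frac{161787}{4745} \approx -34.096$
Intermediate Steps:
$P{\left(u,h \right)} = -94 - 44 h u$ ($P{\left(u,h \right)} = - 44 h u - 94 = -94 - 44 h u$)
$\frac{P{\left(-55,115 \right)} + 45368}{12913 - 22403} = \frac{\left(-94 - 5060 \left(-55\right)\right) + 45368}{12913 - 22403} = \frac{\left(-94 + 278300\right) + 45368}{-9490} = \left(278206 + 45368\right) \left(- \frac{1}{9490}\right) = 323574 \left(- \frac{1}{9490}\right) = - \frac{161787}{4745}$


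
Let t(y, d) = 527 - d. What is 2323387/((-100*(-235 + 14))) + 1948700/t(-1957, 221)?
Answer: 1287565483/198900 ≈ 6473.4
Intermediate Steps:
2323387/((-100*(-235 + 14))) + 1948700/t(-1957, 221) = 2323387/((-100*(-235 + 14))) + 1948700/(527 - 1*221) = 2323387/((-100*(-221))) + 1948700/(527 - 221) = 2323387/22100 + 1948700/306 = 2323387*(1/22100) + 1948700*(1/306) = 2323387/22100 + 974350/153 = 1287565483/198900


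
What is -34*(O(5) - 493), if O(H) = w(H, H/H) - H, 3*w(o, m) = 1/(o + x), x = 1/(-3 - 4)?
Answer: 50789/3 ≈ 16930.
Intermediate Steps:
x = -⅐ (x = 1/(-7) = -⅐ ≈ -0.14286)
w(o, m) = 1/(3*(-⅐ + o)) (w(o, m) = 1/(3*(o - ⅐)) = 1/(3*(-⅐ + o)))
O(H) = -H + 7/(3*(-1 + 7*H)) (O(H) = 7/(3*(-1 + 7*H)) - H = -H + 7/(3*(-1 + 7*H)))
-34*(O(5) - 493) = -34*((7 - 3*5*(-1 + 7*5))/(3*(-1 + 7*5)) - 493) = -34*((7 - 3*5*(-1 + 35))/(3*(-1 + 35)) - 493) = -34*((⅓)*(7 - 3*5*34)/34 - 493) = -34*((⅓)*(1/34)*(7 - 510) - 493) = -34*((⅓)*(1/34)*(-503) - 493) = -34*(-503/102 - 493) = -34*(-50789/102) = 50789/3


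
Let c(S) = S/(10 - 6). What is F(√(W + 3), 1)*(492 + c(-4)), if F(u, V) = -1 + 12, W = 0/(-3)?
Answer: 5401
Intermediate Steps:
W = 0 (W = 0*(-⅓) = 0)
c(S) = S/4
F(u, V) = 11
F(√(W + 3), 1)*(492 + c(-4)) = 11*(492 + (¼)*(-4)) = 11*(492 - 1) = 11*491 = 5401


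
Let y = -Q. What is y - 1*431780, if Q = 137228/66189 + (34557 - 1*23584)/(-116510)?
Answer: -3329764620936583/7711680390 ≈ -4.3178e+5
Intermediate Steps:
Q = 15262142383/7711680390 (Q = 137228*(1/66189) + (34557 - 23584)*(-1/116510) = 137228/66189 + 10973*(-1/116510) = 137228/66189 - 10973/116510 = 15262142383/7711680390 ≈ 1.9791)
y = -15262142383/7711680390 (y = -1*15262142383/7711680390 = -15262142383/7711680390 ≈ -1.9791)
y - 1*431780 = -15262142383/7711680390 - 1*431780 = -15262142383/7711680390 - 431780 = -3329764620936583/7711680390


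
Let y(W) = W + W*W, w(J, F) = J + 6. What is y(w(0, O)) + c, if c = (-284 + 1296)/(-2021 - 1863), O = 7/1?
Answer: 40529/971 ≈ 41.739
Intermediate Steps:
O = 7 (O = 7*1 = 7)
w(J, F) = 6 + J
y(W) = W + W²
c = -253/971 (c = 1012/(-3884) = 1012*(-1/3884) = -253/971 ≈ -0.26056)
y(w(0, O)) + c = (6 + 0)*(1 + (6 + 0)) - 253/971 = 6*(1 + 6) - 253/971 = 6*7 - 253/971 = 42 - 253/971 = 40529/971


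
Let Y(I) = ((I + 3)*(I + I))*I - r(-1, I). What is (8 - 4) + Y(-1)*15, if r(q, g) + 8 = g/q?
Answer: 169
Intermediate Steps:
r(q, g) = -8 + g/q
Y(I) = 8 + I + 2*I**2*(3 + I) (Y(I) = ((I + 3)*(I + I))*I - (-8 + I/(-1)) = ((3 + I)*(2*I))*I - (-8 + I*(-1)) = (2*I*(3 + I))*I - (-8 - I) = 2*I**2*(3 + I) + (8 + I) = 8 + I + 2*I**2*(3 + I))
(8 - 4) + Y(-1)*15 = (8 - 4) + (8 - 1 + 2*(-1)**3 + 6*(-1)**2)*15 = 4 + (8 - 1 + 2*(-1) + 6*1)*15 = 4 + (8 - 1 - 2 + 6)*15 = 4 + 11*15 = 4 + 165 = 169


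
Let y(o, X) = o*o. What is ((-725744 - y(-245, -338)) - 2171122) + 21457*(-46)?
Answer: -3943913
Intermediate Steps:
y(o, X) = o**2
((-725744 - y(-245, -338)) - 2171122) + 21457*(-46) = ((-725744 - 1*(-245)**2) - 2171122) + 21457*(-46) = ((-725744 - 1*60025) - 2171122) - 987022 = ((-725744 - 60025) - 2171122) - 987022 = (-785769 - 2171122) - 987022 = -2956891 - 987022 = -3943913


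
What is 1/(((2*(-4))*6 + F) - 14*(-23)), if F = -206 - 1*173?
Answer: -1/105 ≈ -0.0095238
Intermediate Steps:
F = -379 (F = -206 - 173 = -379)
1/(((2*(-4))*6 + F) - 14*(-23)) = 1/(((2*(-4))*6 - 379) - 14*(-23)) = 1/((-8*6 - 379) + 322) = 1/((-48 - 379) + 322) = 1/(-427 + 322) = 1/(-105) = -1/105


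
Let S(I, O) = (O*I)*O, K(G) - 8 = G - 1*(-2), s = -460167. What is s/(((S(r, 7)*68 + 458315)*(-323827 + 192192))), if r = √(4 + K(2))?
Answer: 460167/62084726305 ≈ 7.4119e-6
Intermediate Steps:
K(G) = 10 + G (K(G) = 8 + (G - 1*(-2)) = 8 + (G + 2) = 8 + (2 + G) = 10 + G)
r = 4 (r = √(4 + (10 + 2)) = √(4 + 12) = √16 = 4)
S(I, O) = I*O² (S(I, O) = (I*O)*O = I*O²)
s/(((S(r, 7)*68 + 458315)*(-323827 + 192192))) = -460167*1/((-323827 + 192192)*((4*7²)*68 + 458315)) = -460167*(-1/(131635*((4*49)*68 + 458315))) = -460167*(-1/(131635*(196*68 + 458315))) = -460167*(-1/(131635*(13328 + 458315))) = -460167/(471643*(-131635)) = -460167/(-62084726305) = -460167*(-1/62084726305) = 460167/62084726305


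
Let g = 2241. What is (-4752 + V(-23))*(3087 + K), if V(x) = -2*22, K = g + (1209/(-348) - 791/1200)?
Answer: -222139402639/8700 ≈ -2.5533e+7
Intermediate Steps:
K = 77842961/34800 (K = 2241 + (1209/(-348) - 791/1200) = 2241 + (1209*(-1/348) - 791*1/1200) = 2241 + (-403/116 - 791/1200) = 2241 - 143839/34800 = 77842961/34800 ≈ 2236.9)
V(x) = -44
(-4752 + V(-23))*(3087 + K) = (-4752 - 44)*(3087 + 77842961/34800) = -4796*185270561/34800 = -222139402639/8700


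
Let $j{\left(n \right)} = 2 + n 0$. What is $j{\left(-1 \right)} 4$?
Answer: $8$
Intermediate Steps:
$j{\left(n \right)} = 2$ ($j{\left(n \right)} = 2 + 0 = 2$)
$j{\left(-1 \right)} 4 = 2 \cdot 4 = 8$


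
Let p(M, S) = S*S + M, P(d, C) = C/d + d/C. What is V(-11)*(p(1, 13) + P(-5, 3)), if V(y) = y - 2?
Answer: -32708/15 ≈ -2180.5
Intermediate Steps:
V(y) = -2 + y
p(M, S) = M + S² (p(M, S) = S² + M = M + S²)
V(-11)*(p(1, 13) + P(-5, 3)) = (-2 - 11)*((1 + 13²) + (3/(-5) - 5/3)) = -13*((1 + 169) + (3*(-⅕) - 5*⅓)) = -13*(170 + (-⅗ - 5/3)) = -13*(170 - 34/15) = -13*2516/15 = -32708/15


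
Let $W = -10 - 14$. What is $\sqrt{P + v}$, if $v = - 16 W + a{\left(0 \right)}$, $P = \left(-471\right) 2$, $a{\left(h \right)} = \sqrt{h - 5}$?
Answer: $\sqrt{-558 + i \sqrt{5}} \approx 0.04733 + 23.622 i$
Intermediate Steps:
$a{\left(h \right)} = \sqrt{-5 + h}$
$P = -942$
$W = -24$ ($W = -10 - 14 = -24$)
$v = 384 + i \sqrt{5}$ ($v = \left(-16\right) \left(-24\right) + \sqrt{-5 + 0} = 384 + \sqrt{-5} = 384 + i \sqrt{5} \approx 384.0 + 2.2361 i$)
$\sqrt{P + v} = \sqrt{-942 + \left(384 + i \sqrt{5}\right)} = \sqrt{-558 + i \sqrt{5}}$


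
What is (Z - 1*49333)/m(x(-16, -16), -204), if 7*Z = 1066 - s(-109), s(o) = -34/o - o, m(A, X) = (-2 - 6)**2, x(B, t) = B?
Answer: -167575/218 ≈ -768.69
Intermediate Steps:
m(A, X) = 64 (m(A, X) = (-8)**2 = 64)
s(o) = -o - 34/o
Z = 14897/109 (Z = (1066 - (-1*(-109) - 34/(-109)))/7 = (1066 - (109 - 34*(-1/109)))/7 = (1066 - (109 + 34/109))/7 = (1066 - 1*11915/109)/7 = (1066 - 11915/109)/7 = (1/7)*(104279/109) = 14897/109 ≈ 136.67)
(Z - 1*49333)/m(x(-16, -16), -204) = (14897/109 - 1*49333)/64 = (14897/109 - 49333)*(1/64) = -5362400/109*1/64 = -167575/218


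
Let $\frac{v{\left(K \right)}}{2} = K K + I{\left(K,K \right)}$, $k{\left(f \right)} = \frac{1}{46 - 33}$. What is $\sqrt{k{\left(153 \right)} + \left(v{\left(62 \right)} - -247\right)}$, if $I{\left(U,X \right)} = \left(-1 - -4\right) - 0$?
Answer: $\frac{\sqrt{1342042}}{13} \approx 89.113$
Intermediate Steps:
$I{\left(U,X \right)} = 3$ ($I{\left(U,X \right)} = \left(-1 + 4\right) + 0 = 3 + 0 = 3$)
$k{\left(f \right)} = \frac{1}{13}$
$v{\left(K \right)} = 6 + 2 K^{2}$ ($v{\left(K \right)} = 2 \left(K K + 3\right) = 2 \left(K^{2} + 3\right) = 2 \left(3 + K^{2}\right) = 6 + 2 K^{2}$)
$\sqrt{k{\left(153 \right)} + \left(v{\left(62 \right)} - -247\right)} = \sqrt{\frac{1}{13} + \left(\left(6 + 2 \cdot 62^{2}\right) - -247\right)} = \sqrt{\frac{1}{13} + \left(\left(6 + 2 \cdot 3844\right) + 247\right)} = \sqrt{\frac{1}{13} + \left(\left(6 + 7688\right) + 247\right)} = \sqrt{\frac{1}{13} + \left(7694 + 247\right)} = \sqrt{\frac{1}{13} + 7941} = \sqrt{\frac{103234}{13}} = \frac{\sqrt{1342042}}{13}$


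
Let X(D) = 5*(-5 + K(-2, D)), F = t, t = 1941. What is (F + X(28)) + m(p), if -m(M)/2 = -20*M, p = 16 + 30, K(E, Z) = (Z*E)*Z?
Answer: -4084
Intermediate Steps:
K(E, Z) = E*Z² (K(E, Z) = (E*Z)*Z = E*Z²)
F = 1941
p = 46
m(M) = 40*M (m(M) = -(-40)*M = 40*M)
X(D) = -25 - 10*D² (X(D) = 5*(-5 - 2*D²) = -25 - 10*D²)
(F + X(28)) + m(p) = (1941 + (-25 - 10*28²)) + 40*46 = (1941 + (-25 - 10*784)) + 1840 = (1941 + (-25 - 7840)) + 1840 = (1941 - 7865) + 1840 = -5924 + 1840 = -4084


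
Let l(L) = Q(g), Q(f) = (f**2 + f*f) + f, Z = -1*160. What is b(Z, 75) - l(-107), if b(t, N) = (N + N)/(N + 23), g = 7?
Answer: -5070/49 ≈ -103.47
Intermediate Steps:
Z = -160
Q(f) = f + 2*f**2 (Q(f) = (f**2 + f**2) + f = 2*f**2 + f = f + 2*f**2)
l(L) = 105 (l(L) = 7*(1 + 2*7) = 7*(1 + 14) = 7*15 = 105)
b(t, N) = 2*N/(23 + N) (b(t, N) = (2*N)/(23 + N) = 2*N/(23 + N))
b(Z, 75) - l(-107) = 2*75/(23 + 75) - 1*105 = 2*75/98 - 105 = 2*75*(1/98) - 105 = 75/49 - 105 = -5070/49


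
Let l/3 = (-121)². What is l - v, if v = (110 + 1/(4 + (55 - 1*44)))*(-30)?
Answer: 47225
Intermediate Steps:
v = -3302 (v = (110 + 1/(4 + (55 - 44)))*(-30) = (110 + 1/(4 + 11))*(-30) = (110 + 1/15)*(-30) = (1651/15)*(-30) = -3302)
l = 43923 (l = 3*(-121)² = 3*14641 = 43923)
l - v = 43923 - 1*(-3302) = 43923 + 3302 = 47225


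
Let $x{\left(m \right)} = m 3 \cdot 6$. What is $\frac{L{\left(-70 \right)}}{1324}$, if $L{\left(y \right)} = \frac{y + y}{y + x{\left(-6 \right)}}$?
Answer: $\frac{35}{58918} \approx 0.00059405$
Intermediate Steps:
$x{\left(m \right)} = 18 m$ ($x{\left(m \right)} = 3 m 6 = 18 m$)
$L{\left(y \right)} = \frac{2 y}{-108 + y}$ ($L{\left(y \right)} = \frac{y + y}{y + 18 \left(-6\right)} = \frac{2 y}{y - 108} = \frac{2 y}{-108 + y}$)
$\frac{L{\left(-70 \right)}}{1324} = \frac{2 \left(-70\right) \frac{1}{-108 - 70}}{1324} = 2 \left(-70\right) \frac{1}{-178} \cdot \frac{1}{1324} = 2 \left(-70\right) \left(- \frac{1}{178}\right) \frac{1}{1324} = \frac{70}{89} \cdot \frac{1}{1324} = \frac{35}{58918}$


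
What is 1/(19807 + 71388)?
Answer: 1/91195 ≈ 1.0966e-5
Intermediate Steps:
1/(19807 + 71388) = 1/91195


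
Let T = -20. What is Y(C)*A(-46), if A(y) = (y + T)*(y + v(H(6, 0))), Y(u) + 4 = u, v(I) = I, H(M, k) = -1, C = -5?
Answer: -27918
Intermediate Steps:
Y(u) = -4 + u
A(y) = (-1 + y)*(-20 + y) (A(y) = (y - 20)*(y - 1) = (-20 + y)*(-1 + y) = (-1 + y)*(-20 + y))
Y(C)*A(-46) = (-4 - 5)*(20 + (-46)² - 21*(-46)) = -9*(20 + 2116 + 966) = -9*3102 = -27918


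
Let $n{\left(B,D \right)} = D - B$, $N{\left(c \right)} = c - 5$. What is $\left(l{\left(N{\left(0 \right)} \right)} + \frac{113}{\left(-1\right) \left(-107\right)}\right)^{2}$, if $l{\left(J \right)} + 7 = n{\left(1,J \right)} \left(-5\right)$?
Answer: $\frac{6625476}{11449} \approx 578.69$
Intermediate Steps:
$N{\left(c \right)} = -5 + c$
$l{\left(J \right)} = -2 - 5 J$ ($l{\left(J \right)} = -7 + \left(J - 1\right) \left(-5\right) = -7 + \left(-1 + J\right) \left(-5\right) = -7 - \left(-5 + 5 J\right) = -2 - 5 J$)
$\left(l{\left(N{\left(0 \right)} \right)} + \frac{113}{\left(-1\right) \left(-107\right)}\right)^{2} = \left(\left(-2 - 5 \left(-5 + 0\right)\right) + \frac{113}{\left(-1\right) \left(-107\right)}\right)^{2} = \left(\left(-2 - -25\right) + \frac{113}{107}\right)^{2} = \left(\left(-2 + 25\right) + 113 \cdot \frac{1}{107}\right)^{2} = \left(23 + \frac{113}{107}\right)^{2} = \left(\frac{2574}{107}\right)^{2} = \frac{6625476}{11449}$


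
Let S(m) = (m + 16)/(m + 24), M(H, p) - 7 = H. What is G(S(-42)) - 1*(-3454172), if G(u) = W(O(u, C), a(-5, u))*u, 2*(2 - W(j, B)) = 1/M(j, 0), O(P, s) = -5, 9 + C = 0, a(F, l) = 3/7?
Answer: 124350283/36 ≈ 3.4542e+6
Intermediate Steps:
a(F, l) = 3/7 (a(F, l) = 3*(⅐) = 3/7)
C = -9 (C = -9 + 0 = -9)
M(H, p) = 7 + H
S(m) = (16 + m)/(24 + m)
W(j, B) = 2 - 1/(2*(7 + j))
G(u) = 7*u/4 (G(u) = ((27 + 4*(-5))/(2*(7 - 5)))*u = ((½)*(27 - 20)/2)*u = ((½)*(½)*7)*u = 7*u/4)
G(S(-42)) - 1*(-3454172) = 7*((16 - 42)/(24 - 42))/4 - 1*(-3454172) = 7*(-26/(-18))/4 + 3454172 = 7*(-1/18*(-26))/4 + 3454172 = (7/4)*(13/9) + 3454172 = 91/36 + 3454172 = 124350283/36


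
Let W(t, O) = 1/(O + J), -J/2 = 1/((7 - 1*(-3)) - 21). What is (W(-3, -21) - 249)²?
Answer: 3252649024/52441 ≈ 62025.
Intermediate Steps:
J = 2/11 (J = -2/((7 - 1*(-3)) - 21) = -2/((7 + 3) - 21) = -2/(10 - 21) = -2/(-11) = -2*(-1/11) = 2/11 ≈ 0.18182)
W(t, O) = 1/(2/11 + O) (W(t, O) = 1/(O + 2/11) = 1/(2/11 + O))
(W(-3, -21) - 249)² = (11/(2 + 11*(-21)) - 249)² = (11/(2 - 231) - 249)² = (11/(-229) - 249)² = (11*(-1/229) - 249)² = (-11/229 - 249)² = (-57032/229)² = 3252649024/52441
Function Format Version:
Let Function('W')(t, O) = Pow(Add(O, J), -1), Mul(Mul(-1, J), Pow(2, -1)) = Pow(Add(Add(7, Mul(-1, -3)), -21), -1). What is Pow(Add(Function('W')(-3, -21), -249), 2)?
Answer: Rational(3252649024, 52441) ≈ 62025.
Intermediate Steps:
J = Rational(2, 11) (J = Mul(-2, Pow(Add(Add(7, Mul(-1, -3)), -21), -1)) = Mul(-2, Pow(Add(Add(7, 3), -21), -1)) = Mul(-2, Pow(Add(10, -21), -1)) = Mul(-2, Pow(-11, -1)) = Mul(-2, Rational(-1, 11)) = Rational(2, 11) ≈ 0.18182)
Function('W')(t, O) = Pow(Add(Rational(2, 11), O), -1) (Function('W')(t, O) = Pow(Add(O, Rational(2, 11)), -1) = Pow(Add(Rational(2, 11), O), -1))
Pow(Add(Function('W')(-3, -21), -249), 2) = Pow(Add(Mul(11, Pow(Add(2, Mul(11, -21)), -1)), -249), 2) = Pow(Add(Mul(11, Pow(Add(2, -231), -1)), -249), 2) = Pow(Add(Mul(11, Pow(-229, -1)), -249), 2) = Pow(Add(Mul(11, Rational(-1, 229)), -249), 2) = Pow(Add(Rational(-11, 229), -249), 2) = Pow(Rational(-57032, 229), 2) = Rational(3252649024, 52441)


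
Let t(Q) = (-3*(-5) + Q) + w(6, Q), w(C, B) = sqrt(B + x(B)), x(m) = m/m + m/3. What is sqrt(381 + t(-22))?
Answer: sqrt(3366 + 3*I*sqrt(255))/3 ≈ 19.34 + 0.13762*I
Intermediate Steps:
x(m) = 1 + m/3 (x(m) = 1 + m*(1/3) = 1 + m/3)
w(C, B) = sqrt(1 + 4*B/3) (w(C, B) = sqrt(B + (1 + B/3)) = sqrt(1 + 4*B/3))
t(Q) = 15 + Q + sqrt(9 + 12*Q)/3 (t(Q) = (-3*(-5) + Q) + sqrt(9 + 12*Q)/3 = (15 + Q) + sqrt(9 + 12*Q)/3 = 15 + Q + sqrt(9 + 12*Q)/3)
sqrt(381 + t(-22)) = sqrt(381 + (15 - 22 + sqrt(9 + 12*(-22))/3)) = sqrt(381 + (15 - 22 + sqrt(9 - 264)/3)) = sqrt(381 + (15 - 22 + sqrt(-255)/3)) = sqrt(381 + (15 - 22 + (I*sqrt(255))/3)) = sqrt(381 + (15 - 22 + I*sqrt(255)/3)) = sqrt(381 + (-7 + I*sqrt(255)/3)) = sqrt(374 + I*sqrt(255)/3)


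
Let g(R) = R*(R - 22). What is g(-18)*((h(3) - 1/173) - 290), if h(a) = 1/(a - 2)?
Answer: -35998560/173 ≈ -2.0808e+5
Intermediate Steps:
g(R) = R*(-22 + R)
h(a) = 1/(-2 + a)
g(-18)*((h(3) - 1/173) - 290) = (-18*(-22 - 18))*((1/(-2 + 3) - 1/173) - 290) = (-18*(-40))*((1/1 - 1*1/173) - 290) = 720*((1 - 1/173) - 290) = 720*(172/173 - 290) = 720*(-49998/173) = -35998560/173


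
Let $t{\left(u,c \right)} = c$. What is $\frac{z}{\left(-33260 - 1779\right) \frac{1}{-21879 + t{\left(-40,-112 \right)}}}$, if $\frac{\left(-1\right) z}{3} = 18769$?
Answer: $- \frac{1238247237}{35039} \approx -35339.0$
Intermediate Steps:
$z = -56307$ ($z = \left(-3\right) 18769 = -56307$)
$\frac{z}{\left(-33260 - 1779\right) \frac{1}{-21879 + t{\left(-40,-112 \right)}}} = - \frac{56307}{\left(-33260 - 1779\right) \frac{1}{-21879 - 112}} = - \frac{56307}{\left(-35039\right) \frac{1}{-21991}} = - \frac{56307}{\left(-35039\right) \left(- \frac{1}{21991}\right)} = - \frac{56307}{\frac{35039}{21991}} = \left(-56307\right) \frac{21991}{35039} = - \frac{1238247237}{35039}$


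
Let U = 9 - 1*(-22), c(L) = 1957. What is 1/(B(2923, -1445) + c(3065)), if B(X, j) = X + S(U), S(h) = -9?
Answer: 1/4871 ≈ 0.00020530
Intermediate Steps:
U = 31 (U = 9 + 22 = 31)
B(X, j) = -9 + X (B(X, j) = X - 9 = -9 + X)
1/(B(2923, -1445) + c(3065)) = 1/((-9 + 2923) + 1957) = 1/(2914 + 1957) = 1/4871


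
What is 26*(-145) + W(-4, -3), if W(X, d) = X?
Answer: -3774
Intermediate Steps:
26*(-145) + W(-4, -3) = 26*(-145) - 4 = -3770 - 4 = -3774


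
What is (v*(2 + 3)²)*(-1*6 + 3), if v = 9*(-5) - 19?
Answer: 4800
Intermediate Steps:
v = -64 (v = -45 - 19 = -64)
(v*(2 + 3)²)*(-1*6 + 3) = (-64*(2 + 3)²)*(-1*6 + 3) = (-64*5²)*(-6 + 3) = -64*25*(-3) = -1600*(-3) = 4800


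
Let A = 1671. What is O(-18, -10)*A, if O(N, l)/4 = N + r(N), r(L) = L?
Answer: -240624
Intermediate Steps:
O(N, l) = 8*N (O(N, l) = 4*(N + N) = 4*(2*N) = 8*N)
O(-18, -10)*A = (8*(-18))*1671 = -144*1671 = -240624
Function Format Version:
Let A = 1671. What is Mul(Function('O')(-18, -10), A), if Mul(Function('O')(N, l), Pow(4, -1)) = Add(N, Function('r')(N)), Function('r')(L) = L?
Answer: -240624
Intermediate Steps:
Function('O')(N, l) = Mul(8, N) (Function('O')(N, l) = Mul(4, Add(N, N)) = Mul(4, Mul(2, N)) = Mul(8, N))
Mul(Function('O')(-18, -10), A) = Mul(Mul(8, -18), 1671) = Mul(-144, 1671) = -240624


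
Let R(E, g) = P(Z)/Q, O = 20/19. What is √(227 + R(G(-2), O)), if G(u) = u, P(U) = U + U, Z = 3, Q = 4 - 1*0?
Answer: √914/2 ≈ 15.116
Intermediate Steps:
Q = 4 (Q = 4 + 0 = 4)
P(U) = 2*U
O = 20/19 (O = 20*(1/19) = 20/19 ≈ 1.0526)
R(E, g) = 3/2 (R(E, g) = (2*3)/4 = 6*(¼) = 3/2)
√(227 + R(G(-2), O)) = √(227 + 3/2) = √(457/2) = √914/2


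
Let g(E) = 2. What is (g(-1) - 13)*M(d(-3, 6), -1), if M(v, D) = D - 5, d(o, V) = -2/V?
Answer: 66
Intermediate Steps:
M(v, D) = -5 + D
(g(-1) - 13)*M(d(-3, 6), -1) = (2 - 13)*(-5 - 1) = -11*(-6) = 66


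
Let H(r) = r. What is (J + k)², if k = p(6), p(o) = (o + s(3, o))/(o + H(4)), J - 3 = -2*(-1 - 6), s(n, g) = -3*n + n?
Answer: 289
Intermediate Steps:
s(n, g) = -2*n
J = 17 (J = 3 - 2*(-1 - 6) = 3 - 2*(-7) = 3 + 14 = 17)
p(o) = (-6 + o)/(4 + o) (p(o) = (o - 2*3)/(o + 4) = (o - 6)/(4 + o) = (-6 + o)/(4 + o))
k = 0 (k = (-6 + 6)/(4 + 6) = 0/10 = (⅒)*0 = 0)
(J + k)² = (17 + 0)² = 17² = 289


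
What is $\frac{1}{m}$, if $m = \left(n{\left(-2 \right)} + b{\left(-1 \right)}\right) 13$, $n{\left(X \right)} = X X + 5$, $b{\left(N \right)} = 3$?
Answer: $\frac{1}{156} \approx 0.0064103$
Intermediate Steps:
$n{\left(X \right)} = 5 + X^{2}$ ($n{\left(X \right)} = X^{2} + 5 = 5 + X^{2}$)
$m = 156$ ($m = \left(\left(5 + \left(-2\right)^{2}\right) + 3\right) 13 = \left(\left(5 + 4\right) + 3\right) 13 = \left(9 + 3\right) 13 = 12 \cdot 13 = 156$)
$\frac{1}{m} = \frac{1}{156}$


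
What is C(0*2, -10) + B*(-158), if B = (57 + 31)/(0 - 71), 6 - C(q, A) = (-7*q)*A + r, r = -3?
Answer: 14543/71 ≈ 204.83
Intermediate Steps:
C(q, A) = 9 + 7*A*q (C(q, A) = 6 - ((-7*q)*A - 3) = 6 - (-7*A*q - 3) = 6 - (-3 - 7*A*q) = 6 + (3 + 7*A*q) = 9 + 7*A*q)
B = -88/71 (B = 88/(-71) = 88*(-1/71) = -88/71 ≈ -1.2394)
C(0*2, -10) + B*(-158) = (9 + 7*(-10)*(0*2)) - 88/71*(-158) = (9 + 7*(-10)*0) + 13904/71 = (9 + 0) + 13904/71 = 9 + 13904/71 = 14543/71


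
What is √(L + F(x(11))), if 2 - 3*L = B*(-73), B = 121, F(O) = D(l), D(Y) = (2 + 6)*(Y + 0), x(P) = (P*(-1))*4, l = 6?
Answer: √2993 ≈ 54.708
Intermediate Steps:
x(P) = -4*P (x(P) = -P*4 = -4*P)
D(Y) = 8*Y
F(O) = 48 (F(O) = 8*6 = 48)
L = 2945 (L = ⅔ - 121*(-73)/3 = ⅔ - ⅓*(-8833) = ⅔ + 8833/3 = 2945)
√(L + F(x(11))) = √(2945 + 48) = √2993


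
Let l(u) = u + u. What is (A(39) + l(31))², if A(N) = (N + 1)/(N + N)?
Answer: 5943844/1521 ≈ 3907.9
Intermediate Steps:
l(u) = 2*u
A(N) = (1 + N)/(2*N) (A(N) = (1 + N)/((2*N)) = (1 + N)*(1/(2*N)) = (1 + N)/(2*N))
(A(39) + l(31))² = ((½)*(1 + 39)/39 + 2*31)² = ((½)*(1/39)*40 + 62)² = (20/39 + 62)² = (2438/39)² = 5943844/1521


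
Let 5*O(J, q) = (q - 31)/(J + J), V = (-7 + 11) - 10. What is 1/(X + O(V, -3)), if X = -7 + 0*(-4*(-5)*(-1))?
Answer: -30/193 ≈ -0.15544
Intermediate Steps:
X = -7 (X = -7 + 0*(20*(-1)) = -7 + 0*(-20) = -7 + 0 = -7)
V = -6 (V = 4 - 10 = -6)
O(J, q) = (-31 + q)/(10*J) (O(J, q) = ((q - 31)/(J + J))/5 = ((-31 + q)/((2*J)))/5 = ((-31 + q)*(1/(2*J)))/5 = ((-31 + q)/(2*J))/5 = (-31 + q)/(10*J))
1/(X + O(V, -3)) = 1/(-7 + (1/10)*(-31 - 3)/(-6)) = 1/(-7 + (1/10)*(-1/6)*(-34)) = 1/(-7 + 17/30) = 1/(-193/30) = -30/193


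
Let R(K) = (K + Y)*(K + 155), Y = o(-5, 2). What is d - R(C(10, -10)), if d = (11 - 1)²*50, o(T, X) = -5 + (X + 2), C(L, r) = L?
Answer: 3515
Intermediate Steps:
o(T, X) = -3 + X (o(T, X) = -5 + (2 + X) = -3 + X)
Y = -1 (Y = -3 + 2 = -1)
d = 5000 (d = 10²*50 = 100*50 = 5000)
R(K) = (-1 + K)*(155 + K) (R(K) = (K - 1)*(K + 155) = (-1 + K)*(155 + K))
d - R(C(10, -10)) = 5000 - (-155 + 10² + 154*10) = 5000 - (-155 + 100 + 1540) = 5000 - 1*1485 = 5000 - 1485 = 3515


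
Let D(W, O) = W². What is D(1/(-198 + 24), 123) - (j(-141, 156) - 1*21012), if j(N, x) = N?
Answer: 640428229/30276 ≈ 21153.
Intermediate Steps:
D(1/(-198 + 24), 123) - (j(-141, 156) - 1*21012) = (1/(-198 + 24))² - (-141 - 1*21012) = (1/(-174))² - (-141 - 21012) = (-1/174)² - 1*(-21153) = 1/30276 + 21153 = 640428229/30276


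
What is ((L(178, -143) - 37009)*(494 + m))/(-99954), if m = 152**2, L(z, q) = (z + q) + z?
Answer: 16079852/1851 ≈ 8687.1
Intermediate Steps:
L(z, q) = q + 2*z (L(z, q) = (q + z) + z = q + 2*z)
m = 23104
((L(178, -143) - 37009)*(494 + m))/(-99954) = (((-143 + 2*178) - 37009)*(494 + 23104))/(-99954) = (((-143 + 356) - 37009)*23598)*(-1/99954) = ((213 - 37009)*23598)*(-1/99954) = -36796*23598*(-1/99954) = -868312008*(-1/99954) = 16079852/1851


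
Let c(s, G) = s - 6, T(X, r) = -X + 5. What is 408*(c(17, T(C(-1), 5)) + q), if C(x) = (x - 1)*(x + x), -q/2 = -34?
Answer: 32232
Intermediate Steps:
q = 68 (q = -2*(-34) = 68)
C(x) = 2*x*(-1 + x) (C(x) = (-1 + x)*(2*x) = 2*x*(-1 + x))
T(X, r) = 5 - X
c(s, G) = -6 + s
408*(c(17, T(C(-1), 5)) + q) = 408*((-6 + 17) + 68) = 408*(11 + 68) = 408*79 = 32232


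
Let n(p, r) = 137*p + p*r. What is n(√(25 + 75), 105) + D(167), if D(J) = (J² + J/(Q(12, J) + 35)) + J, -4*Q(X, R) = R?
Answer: 822184/27 ≈ 30451.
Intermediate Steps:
Q(X, R) = -R/4
D(J) = J + J² + J/(35 - J/4) (D(J) = (J² + J/(-J/4 + 35)) + J = (J² + J/(35 - J/4)) + J = J + J² + J/(35 - J/4))
n(√(25 + 75), 105) + D(167) = √(25 + 75)*(137 + 105) + 167*(-144 + 167² - 139*167)/(-140 + 167) = √100*242 + 167*(-144 + 27889 - 23213)/27 = 10*242 + 167*(1/27)*4532 = 2420 + 756844/27 = 822184/27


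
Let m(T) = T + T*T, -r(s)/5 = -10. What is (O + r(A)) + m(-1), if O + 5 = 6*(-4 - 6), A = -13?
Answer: -15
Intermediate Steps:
r(s) = 50 (r(s) = -5*(-10) = 50)
O = -65 (O = -5 + 6*(-4 - 6) = -5 + 6*(-10) = -5 - 60 = -65)
m(T) = T + T²
(O + r(A)) + m(-1) = (-65 + 50) - (1 - 1) = -15 - 1*0 = -15 + 0 = -15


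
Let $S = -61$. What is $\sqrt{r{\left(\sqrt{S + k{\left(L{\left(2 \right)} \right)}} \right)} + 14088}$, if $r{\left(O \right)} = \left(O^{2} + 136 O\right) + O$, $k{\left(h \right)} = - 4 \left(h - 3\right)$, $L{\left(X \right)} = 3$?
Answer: $\sqrt{14027 + 137 i \sqrt{61}} \approx 118.52 + 4.514 i$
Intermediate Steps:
$k{\left(h \right)} = 12 - 4 h$ ($k{\left(h \right)} = - 4 \left(-3 + h\right) = 12 - 4 h$)
$r{\left(O \right)} = O^{2} + 137 O$
$\sqrt{r{\left(\sqrt{S + k{\left(L{\left(2 \right)} \right)}} \right)} + 14088} = \sqrt{\sqrt{-61 + \left(12 - 12\right)} \left(137 + \sqrt{-61 + \left(12 - 12\right)}\right) + 14088} = \sqrt{\sqrt{-61 + 0} \left(137 + \sqrt{-61 + 0}\right) + 14088} = \sqrt{\sqrt{-61} \left(137 + \sqrt{-61}\right) + 14088} = \sqrt{i \sqrt{61} \left(137 + i \sqrt{61}\right) + 14088} = \sqrt{14088 + i \sqrt{61} \left(137 + i \sqrt{61}\right)}$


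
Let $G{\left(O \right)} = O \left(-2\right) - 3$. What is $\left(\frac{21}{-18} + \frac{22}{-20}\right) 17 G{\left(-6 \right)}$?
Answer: $- \frac{1734}{5} \approx -346.8$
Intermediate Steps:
$G{\left(O \right)} = -3 - 2 O$ ($G{\left(O \right)} = - 2 O - 3 = -3 - 2 O$)
$\left(\frac{21}{-18} + \frac{22}{-20}\right) 17 G{\left(-6 \right)} = \left(\frac{21}{-18} + \frac{22}{-20}\right) 17 \left(-3 - -12\right) = \left(21 \left(- \frac{1}{18}\right) + 22 \left(- \frac{1}{20}\right)\right) 17 \left(-3 + 12\right) = \left(- \frac{7}{6} - \frac{11}{10}\right) 17 \cdot 9 = \left(- \frac{34}{15}\right) 17 \cdot 9 = \left(- \frac{578}{15}\right) 9 = - \frac{1734}{5}$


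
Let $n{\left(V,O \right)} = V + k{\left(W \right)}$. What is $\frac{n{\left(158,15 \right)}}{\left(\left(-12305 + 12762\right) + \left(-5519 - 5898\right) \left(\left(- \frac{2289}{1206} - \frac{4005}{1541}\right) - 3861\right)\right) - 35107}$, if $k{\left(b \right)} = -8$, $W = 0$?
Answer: $\frac{277380}{81545520329} \approx 3.4015 \cdot 10^{-6}$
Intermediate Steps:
$n{\left(V,O \right)} = -8 + V$ ($n{\left(V,O \right)} = V - 8 = -8 + V$)
$\frac{n{\left(158,15 \right)}}{\left(\left(-12305 + 12762\right) + \left(-5519 - 5898\right) \left(\left(- \frac{2289}{1206} - \frac{4005}{1541}\right) - 3861\right)\right) - 35107} = \frac{-8 + 158}{\left(\left(-12305 + 12762\right) + \left(-5519 - 5898\right) \left(\left(- \frac{2289}{1206} - \frac{4005}{1541}\right) - 3861\right)\right) - 35107} = \frac{150}{\left(457 - 11417 \left(\left(\left(-2289\right) \frac{1}{1206} - \frac{4005}{1541}\right) - 3861\right)\right) - 35107} = \frac{150}{\left(457 - 11417 \left(\left(- \frac{763}{402} - \frac{4005}{1541}\right) - 3861\right)\right) - 35107} = \frac{150}{\left(457 - 11417 \left(- \frac{41579}{9246} - 3861\right)\right) - 35107} = \frac{150}{\left(457 - - \frac{408047975545}{9246}\right) - 35107} = \frac{150}{\left(457 + \frac{408047975545}{9246}\right) - 35107} = \frac{150}{\frac{408052200967}{9246} - 35107} = \frac{150}{\frac{407727601645}{9246}} = 150 \cdot \frac{9246}{407727601645} = \frac{277380}{81545520329}$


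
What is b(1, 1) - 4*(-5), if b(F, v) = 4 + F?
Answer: 25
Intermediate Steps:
b(1, 1) - 4*(-5) = (4 + 1) - 4*(-5) = 5 + 20 = 25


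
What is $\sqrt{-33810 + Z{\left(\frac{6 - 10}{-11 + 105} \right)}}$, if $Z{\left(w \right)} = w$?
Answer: $\frac{4 i \sqrt{4667899}}{47} \approx 183.88 i$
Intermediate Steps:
$\sqrt{-33810 + Z{\left(\frac{6 - 10}{-11 + 105} \right)}} = \sqrt{-33810 + \frac{6 - 10}{-11 + 105}} = \sqrt{-33810 - \frac{4}{94}} = \sqrt{-33810 - \frac{2}{47}} = \sqrt{- \frac{1589072}{47}} = \frac{4 i \sqrt{4667899}}{47}$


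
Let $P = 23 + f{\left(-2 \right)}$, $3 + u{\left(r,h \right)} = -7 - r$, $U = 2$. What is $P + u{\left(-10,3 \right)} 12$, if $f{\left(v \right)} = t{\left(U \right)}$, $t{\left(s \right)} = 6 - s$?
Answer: $27$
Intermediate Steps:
$f{\left(v \right)} = 4$ ($f{\left(v \right)} = 6 - 2 = 4$)
$u{\left(r,h \right)} = -10 - r$ ($u{\left(r,h \right)} = -3 - \left(7 + r\right) = -10 - r$)
$P = 27$ ($P = 23 + 4 = 27$)
$P + u{\left(-10,3 \right)} 12 = 27 + \left(-10 - -10\right) 12 = 27 + \left(-10 + 10\right) 12 = 27 + 0 \cdot 12 = 27 + 0 = 27$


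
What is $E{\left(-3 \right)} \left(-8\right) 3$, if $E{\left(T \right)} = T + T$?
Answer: $144$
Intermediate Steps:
$E{\left(T \right)} = 2 T$
$E{\left(-3 \right)} \left(-8\right) 3 = 2 \left(-3\right) \left(-8\right) 3 = \left(-6\right) \left(-8\right) 3 = 48 \cdot 3 = 144$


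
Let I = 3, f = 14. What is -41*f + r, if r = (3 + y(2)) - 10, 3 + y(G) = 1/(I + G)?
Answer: -2919/5 ≈ -583.80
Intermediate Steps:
y(G) = -3 + 1/(3 + G)
r = -49/5 (r = (3 + (-8 - 3*2)/(3 + 2)) - 10 = (3 + (-8 - 6)/5) - 10 = (3 + (1/5)*(-14)) - 10 = (3 - 14/5) - 10 = 1/5 - 10 = -49/5 ≈ -9.8000)
-41*f + r = -41*14 - 49/5 = -574 - 49/5 = -2919/5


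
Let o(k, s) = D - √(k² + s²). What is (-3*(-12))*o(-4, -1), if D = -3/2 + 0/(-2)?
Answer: -54 - 36*√17 ≈ -202.43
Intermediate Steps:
D = -3/2 (D = -3*½ + 0*(-½) = -3/2 + 0 = -3/2 ≈ -1.5000)
o(k, s) = -3/2 - √(k² + s²)
(-3*(-12))*o(-4, -1) = (-3*(-12))*(-3/2 - √((-4)² + (-1)²)) = 36*(-3/2 - √(16 + 1)) = 36*(-3/2 - √17) = -54 - 36*√17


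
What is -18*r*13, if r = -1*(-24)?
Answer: -5616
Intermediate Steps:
r = 24
-18*r*13 = -18*24*13 = -432*13 = -5616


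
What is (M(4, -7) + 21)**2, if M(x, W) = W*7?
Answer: 784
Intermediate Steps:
M(x, W) = 7*W
(M(4, -7) + 21)**2 = (7*(-7) + 21)**2 = (-49 + 21)**2 = (-28)**2 = 784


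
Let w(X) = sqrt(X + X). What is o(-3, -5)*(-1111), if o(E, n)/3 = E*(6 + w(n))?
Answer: 59994 + 9999*I*sqrt(10) ≈ 59994.0 + 31620.0*I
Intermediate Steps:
w(X) = sqrt(2)*sqrt(X) (w(X) = sqrt(2*X) = sqrt(2)*sqrt(X))
o(E, n) = 3*E*(6 + sqrt(2)*sqrt(n)) (o(E, n) = 3*(E*(6 + sqrt(2)*sqrt(n))) = 3*E*(6 + sqrt(2)*sqrt(n)))
o(-3, -5)*(-1111) = (3*(-3)*(6 + sqrt(2)*sqrt(-5)))*(-1111) = (3*(-3)*(6 + sqrt(2)*(I*sqrt(5))))*(-1111) = (3*(-3)*(6 + I*sqrt(10)))*(-1111) = (-54 - 9*I*sqrt(10))*(-1111) = 59994 + 9999*I*sqrt(10)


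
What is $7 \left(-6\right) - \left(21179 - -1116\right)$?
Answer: $-22337$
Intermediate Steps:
$7 \left(-6\right) - \left(21179 - -1116\right) = -42 - \left(21179 + 1116\right) = -42 - 22295 = -22337$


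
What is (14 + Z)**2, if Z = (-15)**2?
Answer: 57121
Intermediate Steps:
Z = 225
(14 + Z)**2 = (14 + 225)**2 = 239**2 = 57121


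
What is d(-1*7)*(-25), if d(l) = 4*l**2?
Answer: -4900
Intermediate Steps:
d(-1*7)*(-25) = (4*(-1*7)**2)*(-25) = (4*(-7)**2)*(-25) = (4*49)*(-25) = 196*(-25) = -4900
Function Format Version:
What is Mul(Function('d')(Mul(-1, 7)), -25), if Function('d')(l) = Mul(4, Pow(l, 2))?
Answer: -4900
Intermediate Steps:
Mul(Function('d')(Mul(-1, 7)), -25) = Mul(Mul(4, Pow(Mul(-1, 7), 2)), -25) = Mul(Mul(4, Pow(-7, 2)), -25) = Mul(Mul(4, 49), -25) = Mul(196, -25) = -4900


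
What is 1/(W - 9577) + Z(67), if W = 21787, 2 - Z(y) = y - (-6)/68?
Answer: -6755174/103785 ≈ -65.088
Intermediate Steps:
Z(y) = 65/34 - y (Z(y) = 2 - (y - (-6)/68) = 2 - (y - 1*(-3/34)) = 2 - (y + 3/34) = 2 - (3/34 + y) = 2 + (-3/34 - y) = 65/34 - y)
1/(W - 9577) + Z(67) = 1/(21787 - 9577) + (65/34 - 1*67) = 1/12210 + (65/34 - 67) = 1/12210 - 2213/34 = -6755174/103785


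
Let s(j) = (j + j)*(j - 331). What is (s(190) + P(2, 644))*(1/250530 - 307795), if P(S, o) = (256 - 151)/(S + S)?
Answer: 1101234777545069/66808 ≈ 1.6484e+10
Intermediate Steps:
s(j) = 2*j*(-331 + j) (s(j) = (2*j)*(-331 + j) = 2*j*(-331 + j))
P(S, o) = 105/(2*S) (P(S, o) = 105/((2*S)) = 105*(1/(2*S)) = 105/(2*S))
(s(190) + P(2, 644))*(1/250530 - 307795) = (2*190*(-331 + 190) + (105/2)/2)*(1/250530 - 307795) = (2*190*(-141) + (105/2)*(1/2))*(1/250530 - 307795) = (-53580 + 105/4)*(-77111881349/250530) = -214215/4*(-77111881349/250530) = 1101234777545069/66808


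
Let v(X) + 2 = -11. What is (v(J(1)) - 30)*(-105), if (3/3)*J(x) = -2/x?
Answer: 4515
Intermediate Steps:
J(x) = -2/x
v(X) = -13 (v(X) = -2 - 11 = -13)
(v(J(1)) - 30)*(-105) = (-13 - 30)*(-105) = -43*(-105) = 4515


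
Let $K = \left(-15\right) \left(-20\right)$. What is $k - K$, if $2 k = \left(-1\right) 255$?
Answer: $- \frac{855}{2} \approx -427.5$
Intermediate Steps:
$K = 300$
$k = - \frac{255}{2}$ ($k = \frac{\left(-1\right) 255}{2} = \frac{1}{2} \left(-255\right) = - \frac{255}{2} \approx -127.5$)
$k - K = - \frac{255}{2} - 300 = - \frac{855}{2}$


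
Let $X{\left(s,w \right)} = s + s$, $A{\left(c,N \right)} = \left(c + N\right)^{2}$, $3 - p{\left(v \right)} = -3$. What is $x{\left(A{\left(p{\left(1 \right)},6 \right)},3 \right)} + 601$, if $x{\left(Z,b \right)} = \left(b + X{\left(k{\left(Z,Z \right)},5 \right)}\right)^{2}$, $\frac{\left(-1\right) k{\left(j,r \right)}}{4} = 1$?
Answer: $626$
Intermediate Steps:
$k{\left(j,r \right)} = -4$ ($k{\left(j,r \right)} = \left(-4\right) 1 = -4$)
$p{\left(v \right)} = 6$ ($p{\left(v \right)} = 3 - -3 = 3 + 3 = 6$)
$A{\left(c,N \right)} = \left(N + c\right)^{2}$
$X{\left(s,w \right)} = 2 s$
$x{\left(Z,b \right)} = \left(-8 + b\right)^{2}$ ($x{\left(Z,b \right)} = \left(b + 2 \left(-4\right)\right)^{2} = \left(b - 8\right)^{2} = \left(-8 + b\right)^{2}$)
$x{\left(A{\left(p{\left(1 \right)},6 \right)},3 \right)} + 601 = \left(-8 + 3\right)^{2} + 601 = \left(-5\right)^{2} + 601 = 25 + 601 = 626$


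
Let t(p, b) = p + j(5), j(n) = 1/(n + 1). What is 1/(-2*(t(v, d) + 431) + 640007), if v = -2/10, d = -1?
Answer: 15/9587176 ≈ 1.5646e-6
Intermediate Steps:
j(n) = 1/(1 + n)
v = -⅕ (v = -2*⅒ = -⅕ ≈ -0.20000)
t(p, b) = ⅙ + p (t(p, b) = p + 1/(1 + 5) = p + 1/6 = p + ⅙ = ⅙ + p)
1/(-2*(t(v, d) + 431) + 640007) = 1/(-2*((⅙ - ⅕) + 431) + 640007) = 1/(-2*(-1/30 + 431) + 640007) = 1/(-2*12929/30 + 640007) = 1/(-12929/15 + 640007) = 1/(9587176/15) = 15/9587176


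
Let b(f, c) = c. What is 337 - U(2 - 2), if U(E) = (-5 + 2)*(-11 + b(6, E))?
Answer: 304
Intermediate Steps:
U(E) = 33 - 3*E (U(E) = (-5 + 2)*(-11 + E) = -3*(-11 + E) = 33 - 3*E)
337 - U(2 - 2) = 337 - (33 - 3*(2 - 2)) = 337 - (33 - 3*0) = 337 - (33 + 0) = 337 - 1*33 = 337 - 33 = 304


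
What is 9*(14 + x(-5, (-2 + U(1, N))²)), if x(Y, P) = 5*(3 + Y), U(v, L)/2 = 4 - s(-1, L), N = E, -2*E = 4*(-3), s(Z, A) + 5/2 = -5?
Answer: 36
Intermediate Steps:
s(Z, A) = -15/2 (s(Z, A) = -5/2 - 5 = -15/2)
E = 6 (E = -2*(-3) = -½*(-12) = 6)
N = 6
U(v, L) = 23 (U(v, L) = 2*(4 - 1*(-15/2)) = 2*(4 + 15/2) = 2*(23/2) = 23)
x(Y, P) = 15 + 5*Y
9*(14 + x(-5, (-2 + U(1, N))²)) = 9*(14 + (15 + 5*(-5))) = 9*(14 + (15 - 25)) = 9*(14 - 10) = 9*4 = 36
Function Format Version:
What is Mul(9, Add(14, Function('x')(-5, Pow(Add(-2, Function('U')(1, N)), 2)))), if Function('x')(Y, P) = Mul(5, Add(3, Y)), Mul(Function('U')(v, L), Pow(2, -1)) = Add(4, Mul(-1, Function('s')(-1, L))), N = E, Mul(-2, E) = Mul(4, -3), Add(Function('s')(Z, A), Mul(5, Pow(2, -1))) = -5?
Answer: 36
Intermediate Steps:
Function('s')(Z, A) = Rational(-15, 2) (Function('s')(Z, A) = Add(Rational(-5, 2), -5) = Rational(-15, 2))
E = 6 (E = Mul(Rational(-1, 2), Mul(4, -3)) = Mul(Rational(-1, 2), -12) = 6)
N = 6
Function('U')(v, L) = 23 (Function('U')(v, L) = Mul(2, Add(4, Mul(-1, Rational(-15, 2)))) = Mul(2, Add(4, Rational(15, 2))) = Mul(2, Rational(23, 2)) = 23)
Function('x')(Y, P) = Add(15, Mul(5, Y))
Mul(9, Add(14, Function('x')(-5, Pow(Add(-2, Function('U')(1, N)), 2)))) = Mul(9, Add(14, Add(15, Mul(5, -5)))) = Mul(9, Add(14, Add(15, -25))) = Mul(9, Add(14, -10)) = Mul(9, 4) = 36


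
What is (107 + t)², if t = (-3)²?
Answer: 13456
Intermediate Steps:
t = 9
(107 + t)² = (107 + 9)² = 116² = 13456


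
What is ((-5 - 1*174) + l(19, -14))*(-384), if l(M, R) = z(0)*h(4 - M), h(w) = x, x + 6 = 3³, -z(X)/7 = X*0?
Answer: 68736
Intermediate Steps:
z(X) = 0 (z(X) = -7*X*0 = -7*0 = 0)
x = 21 (x = -6 + 3³ = -6 + 27 = 21)
h(w) = 21
l(M, R) = 0 (l(M, R) = 0*21 = 0)
((-5 - 1*174) + l(19, -14))*(-384) = ((-5 - 1*174) + 0)*(-384) = ((-5 - 174) + 0)*(-384) = (-179 + 0)*(-384) = -179*(-384) = 68736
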